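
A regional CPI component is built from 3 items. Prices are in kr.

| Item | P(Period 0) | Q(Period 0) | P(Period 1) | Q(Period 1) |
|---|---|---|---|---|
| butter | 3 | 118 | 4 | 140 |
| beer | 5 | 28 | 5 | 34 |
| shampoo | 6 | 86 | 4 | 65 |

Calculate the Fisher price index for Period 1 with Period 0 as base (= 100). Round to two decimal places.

97.79

Laspeyres component (base-period weights):
ΣP(Period 1)Q(Period 0) = 4×118 + 5×28 + 4×86 = 472 + 140 + 344 = 956
ΣP(Period 0)Q(Period 0) = 3×118 + 5×28 + 6×86 = 354 + 140 + 516 = 1010
L = 956 / 1010 × 100 = 94.6535
Paasche component (current-period weights):
ΣP(Period 1)Q(Period 1) = 4×140 + 5×34 + 4×65 = 560 + 170 + 260 = 990
ΣP(Period 0)Q(Period 1) = 3×140 + 5×34 + 6×65 = 420 + 170 + 390 = 980
P = 990 / 980 × 100 = 101.0204
Fisher = √(L × P) = √(94.6535 × 101.0204) = 97.7851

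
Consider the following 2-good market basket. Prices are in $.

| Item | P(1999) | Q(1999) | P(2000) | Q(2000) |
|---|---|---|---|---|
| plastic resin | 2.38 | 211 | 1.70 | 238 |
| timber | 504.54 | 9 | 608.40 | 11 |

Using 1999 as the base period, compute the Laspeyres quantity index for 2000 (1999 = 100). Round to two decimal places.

Laspeyres quantity index uses base-period prices as weights.
ΣP(1999)·Q(2000) = 2.38×238 + 504.54×11 = 566.44 + 5549.94 = 6116.38
ΣP(1999)·Q(1999) = 2.38×211 + 504.54×9 = 502.18 + 4540.86 = 5043.04
Index = 6116.38 / 5043.04 × 100 = 121.2836

121.28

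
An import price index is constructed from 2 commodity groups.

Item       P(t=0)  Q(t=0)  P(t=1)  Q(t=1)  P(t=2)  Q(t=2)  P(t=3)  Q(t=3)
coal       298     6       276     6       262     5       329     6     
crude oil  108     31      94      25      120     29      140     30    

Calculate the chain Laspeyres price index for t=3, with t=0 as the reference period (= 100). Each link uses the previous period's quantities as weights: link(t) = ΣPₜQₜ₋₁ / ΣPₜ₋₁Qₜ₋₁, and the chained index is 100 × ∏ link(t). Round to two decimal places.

120.95

Link t=0→t=1:
ΣP(t=1)Q(t=0) = 276×6 + 94×31 = 1656 + 2914 = 4570
ΣP(t=0)Q(t=0) = 298×6 + 108×31 = 1788 + 3348 = 5136
link = 4570/5136 = 0.889798
Link t=1→t=2:
ΣP(t=2)Q(t=1) = 262×6 + 120×25 = 1572 + 3000 = 4572
ΣP(t=1)Q(t=1) = 276×6 + 94×25 = 1656 + 2350 = 4006
link = 4572/4006 = 1.141288
Link t=2→t=3:
ΣP(t=3)Q(t=2) = 329×5 + 140×29 = 1645 + 4060 = 5705
ΣP(t=2)Q(t=2) = 262×5 + 120×29 = 1310 + 3480 = 4790
link = 5705/4790 = 1.191023
Chained index = 100 × 0.889798 × 1.141288 × 1.191023 = 120.9502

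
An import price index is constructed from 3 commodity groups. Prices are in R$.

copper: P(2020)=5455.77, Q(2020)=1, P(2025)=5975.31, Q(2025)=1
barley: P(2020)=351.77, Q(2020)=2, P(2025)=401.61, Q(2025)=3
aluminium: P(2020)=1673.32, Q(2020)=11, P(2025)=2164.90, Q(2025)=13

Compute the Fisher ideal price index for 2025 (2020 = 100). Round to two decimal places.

124.75

Laspeyres component (base-period weights):
ΣP(2025)Q(2020) = 5975.31×1 + 401.61×2 + 2164.90×11 = 5975.31 + 803.22 + 23813.9 = 30592.43
ΣP(2020)Q(2020) = 5455.77×1 + 351.77×2 + 1673.32×11 = 5455.77 + 703.54 + 18406.52 = 24565.83
L = 30592.43 / 24565.83 × 100 = 124.5325
Paasche component (current-period weights):
ΣP(2025)Q(2025) = 5975.31×1 + 401.61×3 + 2164.90×13 = 5975.31 + 1204.83 + 28143.7 = 35323.84
ΣP(2020)Q(2025) = 5455.77×1 + 351.77×3 + 1673.32×13 = 5455.77 + 1055.31 + 21753.16 = 28264.24
P = 35323.84 / 28264.24 × 100 = 124.9771
Fisher = √(L × P) = √(124.5325 × 124.9771) = 124.7546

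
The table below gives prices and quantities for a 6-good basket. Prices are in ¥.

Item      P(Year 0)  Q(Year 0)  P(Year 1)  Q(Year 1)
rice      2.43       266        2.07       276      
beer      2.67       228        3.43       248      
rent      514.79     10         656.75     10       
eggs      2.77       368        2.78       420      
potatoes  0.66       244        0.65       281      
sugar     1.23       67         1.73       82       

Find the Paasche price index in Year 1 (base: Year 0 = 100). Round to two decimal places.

119.56

Paasche price index uses current-period quantities as weights.
ΣP(Year 1)·Q(Year 1) = 2.07×276 + 3.43×248 + 656.75×10 + 2.78×420 + 0.65×281 + 1.73×82 = 571.32 + 850.64 + 6567.5 + 1167.6 + 182.65 + 141.86 = 9481.57
ΣP(Year 0)·Q(Year 1) = 2.43×276 + 2.67×248 + 514.79×10 + 2.77×420 + 0.66×281 + 1.23×82 = 670.68 + 662.16 + 5147.9 + 1163.4 + 185.46 + 100.86 = 7930.46
Index = 9481.57 / 7930.46 × 100 = 119.5589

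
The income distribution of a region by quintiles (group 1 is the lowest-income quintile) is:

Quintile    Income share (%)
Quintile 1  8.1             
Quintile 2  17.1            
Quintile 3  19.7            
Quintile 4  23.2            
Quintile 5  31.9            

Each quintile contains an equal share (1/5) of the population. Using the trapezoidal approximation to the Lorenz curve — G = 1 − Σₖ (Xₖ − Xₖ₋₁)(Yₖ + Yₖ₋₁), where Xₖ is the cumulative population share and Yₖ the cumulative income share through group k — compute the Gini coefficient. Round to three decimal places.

Cumulative income shares Yₖ: 0.0810, 0.2520, 0.4490, 0.6810, 1.0000
Σ (Xₖ−Xₖ₋₁)(Yₖ+Yₖ₋₁) = (1/5)(0.0810+0.0000) + (1/5)(0.2520+0.0810) + (1/5)(0.4490+0.2520) + (1/5)(0.6810+0.4490) + (1/5)(1.0000+0.6810)
  = 0.0162 + 0.0666 + 0.1402 + 0.2260 + 0.3362 = 0.7852
G = 1 − 0.7852 = 0.2148

0.215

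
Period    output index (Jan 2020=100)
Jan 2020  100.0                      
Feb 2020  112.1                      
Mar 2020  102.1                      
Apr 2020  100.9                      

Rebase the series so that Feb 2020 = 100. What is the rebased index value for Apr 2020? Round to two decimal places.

Rebased(Apr 2020) = 100.9 / 112.1 × 100 = 90.0089

90.01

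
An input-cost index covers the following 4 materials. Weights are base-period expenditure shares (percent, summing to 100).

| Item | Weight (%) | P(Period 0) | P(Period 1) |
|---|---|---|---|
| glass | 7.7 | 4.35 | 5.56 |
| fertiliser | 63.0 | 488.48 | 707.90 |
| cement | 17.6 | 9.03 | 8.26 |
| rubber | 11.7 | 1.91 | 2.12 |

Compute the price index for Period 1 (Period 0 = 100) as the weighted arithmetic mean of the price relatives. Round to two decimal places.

glass: 7.7 × (5.56/4.35) = 7.7 × 1.278161 = 9.8418
fertiliser: 63.0 × (707.90/488.48) = 63.0 × 1.449189 = 91.2989
cement: 17.6 × (8.26/9.03) = 17.6 × 0.914729 = 16.0992
rubber: 11.7 × (2.12/1.91) = 11.7 × 1.109948 = 12.9864
Index = Σ wᵢ·(p₁ᵢ/p₀ᵢ) = 9.8418 + 91.2989 + 16.0992 + 12.9864 = 130.2264

130.23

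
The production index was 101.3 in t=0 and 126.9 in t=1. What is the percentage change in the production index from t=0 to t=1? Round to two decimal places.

Change = (126.9 − 101.3) / 101.3 × 100
       = 25.6 / 101.3 × 100 = 25.2715%

25.27%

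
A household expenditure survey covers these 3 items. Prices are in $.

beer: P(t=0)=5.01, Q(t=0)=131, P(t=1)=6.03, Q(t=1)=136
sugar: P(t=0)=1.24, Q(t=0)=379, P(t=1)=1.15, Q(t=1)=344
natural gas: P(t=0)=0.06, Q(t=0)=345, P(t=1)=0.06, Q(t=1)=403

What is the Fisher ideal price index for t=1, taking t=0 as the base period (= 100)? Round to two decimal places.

Laspeyres component (base-period weights):
ΣP(t=1)Q(t=0) = 6.03×131 + 1.15×379 + 0.06×345 = 789.93 + 435.85 + 20.7 = 1246.48
ΣP(t=0)Q(t=0) = 5.01×131 + 1.24×379 + 0.06×345 = 656.31 + 469.96 + 20.7 = 1146.97
L = 1246.48 / 1146.97 × 100 = 108.6759
Paasche component (current-period weights):
ΣP(t=1)Q(t=1) = 6.03×136 + 1.15×344 + 0.06×403 = 820.08 + 395.6 + 24.18 = 1239.86
ΣP(t=0)Q(t=1) = 5.01×136 + 1.24×344 + 0.06×403 = 681.36 + 426.56 + 24.18 = 1132.1
P = 1239.86 / 1132.1 × 100 = 109.5186
Fisher = √(L × P) = √(108.6759 × 109.5186) = 109.0964

109.10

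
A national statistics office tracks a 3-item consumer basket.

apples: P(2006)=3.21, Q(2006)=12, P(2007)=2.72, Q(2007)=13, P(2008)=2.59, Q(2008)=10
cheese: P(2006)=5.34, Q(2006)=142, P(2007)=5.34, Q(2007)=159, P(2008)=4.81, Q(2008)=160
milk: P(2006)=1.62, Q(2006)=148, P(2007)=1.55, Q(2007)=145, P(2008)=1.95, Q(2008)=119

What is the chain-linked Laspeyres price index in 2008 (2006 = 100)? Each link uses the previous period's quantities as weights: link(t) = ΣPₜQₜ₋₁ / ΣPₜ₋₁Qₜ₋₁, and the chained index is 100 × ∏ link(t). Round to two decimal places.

Link 2006→2007:
ΣP(2007)Q(2006) = 2.72×12 + 5.34×142 + 1.55×148 = 32.64 + 758.28 + 229.4 = 1020.32
ΣP(2006)Q(2006) = 3.21×12 + 5.34×142 + 1.62×148 = 38.52 + 758.28 + 239.76 = 1036.56
link = 1020.32/1036.56 = 0.984333
Link 2007→2008:
ΣP(2008)Q(2007) = 2.59×13 + 4.81×159 + 1.95×145 = 33.67 + 764.79 + 282.75 = 1081.21
ΣP(2007)Q(2007) = 2.72×13 + 5.34×159 + 1.55×145 = 35.36 + 849.06 + 224.75 = 1109.17
link = 1081.21/1109.17 = 0.974792
Chained index = 100 × 0.984333 × 0.974792 = 95.9520

95.95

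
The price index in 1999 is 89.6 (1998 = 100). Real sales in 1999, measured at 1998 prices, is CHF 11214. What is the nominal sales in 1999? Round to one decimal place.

10047.7

Nominal = Real × (Index/100) = 11214 × (89.6/100)
        = 11214 × 0.896 = 10047.7440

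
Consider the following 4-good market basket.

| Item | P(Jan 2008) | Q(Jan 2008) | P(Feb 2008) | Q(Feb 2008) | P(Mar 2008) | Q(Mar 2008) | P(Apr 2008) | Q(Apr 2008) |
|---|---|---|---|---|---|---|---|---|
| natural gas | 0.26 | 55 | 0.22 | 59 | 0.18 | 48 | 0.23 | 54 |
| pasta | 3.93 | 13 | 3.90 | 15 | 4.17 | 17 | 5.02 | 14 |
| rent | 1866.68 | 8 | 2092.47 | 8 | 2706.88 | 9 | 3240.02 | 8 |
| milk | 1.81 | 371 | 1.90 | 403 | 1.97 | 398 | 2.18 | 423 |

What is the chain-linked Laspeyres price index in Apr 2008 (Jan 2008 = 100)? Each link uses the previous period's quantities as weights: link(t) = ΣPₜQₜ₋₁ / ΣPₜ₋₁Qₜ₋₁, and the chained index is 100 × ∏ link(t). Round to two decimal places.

170.96

Link Jan 2008→Feb 2008:
ΣP(Feb 2008)Q(Jan 2008) = 0.22×55 + 3.90×13 + 2092.47×8 + 1.90×371 = 12.1 + 50.7 + 16739.76 + 704.9 = 17507.46
ΣP(Jan 2008)Q(Jan 2008) = 0.26×55 + 3.93×13 + 1866.68×8 + 1.81×371 = 14.3 + 51.09 + 14933.44 + 671.51 = 15670.34
link = 17507.46/15670.34 = 1.117235
Link Feb 2008→Mar 2008:
ΣP(Mar 2008)Q(Feb 2008) = 0.18×59 + 4.17×15 + 2706.88×8 + 1.97×403 = 10.62 + 62.55 + 21655.04 + 793.91 = 22522.12
ΣP(Feb 2008)Q(Feb 2008) = 0.22×59 + 3.90×15 + 2092.47×8 + 1.90×403 = 12.98 + 58.5 + 16739.76 + 765.7 = 17576.94
link = 22522.12/17576.94 = 1.281345
Link Mar 2008→Apr 2008:
ΣP(Apr 2008)Q(Mar 2008) = 0.23×48 + 5.02×17 + 3240.02×9 + 2.18×398 = 11.04 + 85.34 + 29160.18 + 867.64 = 30124.2
ΣP(Mar 2008)Q(Mar 2008) = 0.18×48 + 4.17×17 + 2706.88×9 + 1.97×398 = 8.64 + 70.89 + 24361.92 + 784.06 = 25225.51
link = 30124.2/25225.51 = 1.194196
Chained index = 100 × 1.117235 × 1.281345 × 1.194196 = 170.9568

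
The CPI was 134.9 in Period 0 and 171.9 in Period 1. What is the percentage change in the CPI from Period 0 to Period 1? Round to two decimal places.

Change = (171.9 − 134.9) / 134.9 × 100
       = 37.0 / 134.9 × 100 = 27.4277%

27.43%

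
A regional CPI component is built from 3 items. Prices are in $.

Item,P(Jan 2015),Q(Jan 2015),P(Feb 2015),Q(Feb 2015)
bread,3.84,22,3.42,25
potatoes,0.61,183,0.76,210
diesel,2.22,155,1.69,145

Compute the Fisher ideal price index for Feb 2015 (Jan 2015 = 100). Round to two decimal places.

Laspeyres component (base-period weights):
ΣP(Feb 2015)Q(Jan 2015) = 3.42×22 + 0.76×183 + 1.69×155 = 75.24 + 139.08 + 261.95 = 476.27
ΣP(Jan 2015)Q(Jan 2015) = 3.84×22 + 0.61×183 + 2.22×155 = 84.48 + 111.63 + 344.1 = 540.21
L = 476.27 / 540.21 × 100 = 88.1639
Paasche component (current-period weights):
ΣP(Feb 2015)Q(Feb 2015) = 3.42×25 + 0.76×210 + 1.69×145 = 85.5 + 159.6 + 245.05 = 490.15
ΣP(Jan 2015)Q(Feb 2015) = 3.84×25 + 0.61×210 + 2.22×145 = 96 + 128.1 + 321.9 = 546
P = 490.15 / 546 × 100 = 89.7711
Fisher = √(L × P) = √(88.1639 × 89.7711) = 88.9638

88.96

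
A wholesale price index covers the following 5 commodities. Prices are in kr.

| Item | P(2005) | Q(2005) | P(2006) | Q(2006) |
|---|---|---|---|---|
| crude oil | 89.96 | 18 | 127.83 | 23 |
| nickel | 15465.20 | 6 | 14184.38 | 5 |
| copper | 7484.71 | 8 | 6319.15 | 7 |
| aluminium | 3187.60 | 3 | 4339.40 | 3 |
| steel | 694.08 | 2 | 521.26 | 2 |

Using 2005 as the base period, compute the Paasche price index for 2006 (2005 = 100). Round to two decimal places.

92.59

Paasche price index uses current-period quantities as weights.
ΣP(2006)·Q(2006) = 127.83×23 + 14184.38×5 + 6319.15×7 + 4339.40×3 + 521.26×2 = 2940.09 + 70921.9 + 44234.05 + 13018.2 + 1042.52 = 132156.76
ΣP(2005)·Q(2006) = 89.96×23 + 15465.20×5 + 7484.71×7 + 3187.60×3 + 694.08×2 = 2069.08 + 77326 + 52392.97 + 9562.8 + 1388.16 = 142739.01
Index = 132156.76 / 142739.01 × 100 = 92.5863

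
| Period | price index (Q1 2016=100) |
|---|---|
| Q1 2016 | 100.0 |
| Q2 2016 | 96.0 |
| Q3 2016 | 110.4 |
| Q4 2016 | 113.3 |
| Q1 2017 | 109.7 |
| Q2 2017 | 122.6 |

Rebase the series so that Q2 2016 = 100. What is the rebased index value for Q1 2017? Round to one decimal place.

Rebased(Q1 2017) = 109.7 / 96.0 × 100 = 114.2708

114.3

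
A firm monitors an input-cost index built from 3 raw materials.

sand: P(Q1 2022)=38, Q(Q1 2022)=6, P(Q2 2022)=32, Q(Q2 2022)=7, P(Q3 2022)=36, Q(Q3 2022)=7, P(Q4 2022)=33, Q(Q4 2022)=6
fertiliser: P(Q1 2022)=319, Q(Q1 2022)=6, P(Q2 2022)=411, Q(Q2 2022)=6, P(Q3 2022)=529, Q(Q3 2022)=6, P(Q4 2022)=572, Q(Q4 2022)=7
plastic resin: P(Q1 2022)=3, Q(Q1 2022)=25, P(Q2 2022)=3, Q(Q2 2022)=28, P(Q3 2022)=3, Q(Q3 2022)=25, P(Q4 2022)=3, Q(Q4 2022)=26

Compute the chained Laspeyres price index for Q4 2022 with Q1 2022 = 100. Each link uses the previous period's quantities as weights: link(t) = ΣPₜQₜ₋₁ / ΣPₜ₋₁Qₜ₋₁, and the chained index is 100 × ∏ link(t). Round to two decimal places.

Link Q1 2022→Q2 2022:
ΣP(Q2 2022)Q(Q1 2022) = 32×6 + 411×6 + 3×25 = 192 + 2466 + 75 = 2733
ΣP(Q1 2022)Q(Q1 2022) = 38×6 + 319×6 + 3×25 = 228 + 1914 + 75 = 2217
link = 2733/2217 = 1.232747
Link Q2 2022→Q3 2022:
ΣP(Q3 2022)Q(Q2 2022) = 36×7 + 529×6 + 3×28 = 252 + 3174 + 84 = 3510
ΣP(Q2 2022)Q(Q2 2022) = 32×7 + 411×6 + 3×28 = 224 + 2466 + 84 = 2774
link = 3510/2774 = 1.265321
Link Q3 2022→Q4 2022:
ΣP(Q4 2022)Q(Q3 2022) = 33×7 + 572×6 + 3×25 = 231 + 3432 + 75 = 3738
ΣP(Q3 2022)Q(Q3 2022) = 36×7 + 529×6 + 3×25 = 252 + 3174 + 75 = 3501
link = 3738/3501 = 1.067695
Chained index = 100 × 1.232747 × 1.265321 × 1.067695 = 166.5412

166.54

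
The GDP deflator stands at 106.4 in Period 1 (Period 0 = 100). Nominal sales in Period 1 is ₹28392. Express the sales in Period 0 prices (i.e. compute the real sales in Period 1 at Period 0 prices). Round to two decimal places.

26684.21

Real = Nominal ÷ (Index/100) = 28392 ÷ (106.4/100)
     = 28392 ÷ 1.064 = 26684.2105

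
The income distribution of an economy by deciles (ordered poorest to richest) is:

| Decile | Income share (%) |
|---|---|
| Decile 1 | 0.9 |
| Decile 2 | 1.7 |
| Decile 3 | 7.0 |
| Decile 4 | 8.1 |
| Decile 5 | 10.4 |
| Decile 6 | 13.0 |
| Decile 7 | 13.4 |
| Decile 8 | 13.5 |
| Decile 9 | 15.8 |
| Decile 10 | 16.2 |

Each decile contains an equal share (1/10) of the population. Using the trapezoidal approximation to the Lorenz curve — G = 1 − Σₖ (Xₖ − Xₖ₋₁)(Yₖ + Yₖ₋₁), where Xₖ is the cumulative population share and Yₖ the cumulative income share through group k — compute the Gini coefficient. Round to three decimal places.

0.287

Cumulative income shares Yₖ: 0.0090, 0.0260, 0.0960, 0.1770, 0.2810, 0.4110, 0.5450, 0.6800, 0.8380, 1.0000
Σ (Xₖ−Xₖ₋₁)(Yₖ+Yₖ₋₁) = (1/10)(0.0090+0.0000) + (1/10)(0.0260+0.0090) + (1/10)(0.0960+0.0260) + (1/10)(0.1770+0.0960) + (1/10)(0.2810+0.1770) + (1/10)(0.4110+0.2810) + (1/10)(0.5450+0.4110) + (1/10)(0.6800+0.5450) + (1/10)(0.8380+0.6800) + (1/10)(1.0000+0.8380)
  = 0.0009 + 0.0035 + 0.0122 + 0.0273 + 0.0458 + 0.0692 + 0.0956 + 0.1225 + 0.1518 + 0.1838 = 0.7126
G = 1 − 0.7126 = 0.2874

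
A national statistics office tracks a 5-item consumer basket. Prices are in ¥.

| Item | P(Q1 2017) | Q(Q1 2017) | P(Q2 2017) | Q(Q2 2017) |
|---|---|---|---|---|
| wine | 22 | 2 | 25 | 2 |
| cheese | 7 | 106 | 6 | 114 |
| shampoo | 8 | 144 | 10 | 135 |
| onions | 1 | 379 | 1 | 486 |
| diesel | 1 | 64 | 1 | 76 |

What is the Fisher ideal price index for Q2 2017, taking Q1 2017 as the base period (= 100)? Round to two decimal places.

107.21

Laspeyres component (base-period weights):
ΣP(Q2 2017)Q(Q1 2017) = 25×2 + 6×106 + 10×144 + 1×379 + 1×64 = 50 + 636 + 1440 + 379 + 64 = 2569
ΣP(Q1 2017)Q(Q1 2017) = 22×2 + 7×106 + 8×144 + 1×379 + 1×64 = 44 + 742 + 1152 + 379 + 64 = 2381
L = 2569 / 2381 × 100 = 107.8958
Paasche component (current-period weights):
ΣP(Q2 2017)Q(Q2 2017) = 25×2 + 6×114 + 10×135 + 1×486 + 1×76 = 50 + 684 + 1350 + 486 + 76 = 2646
ΣP(Q1 2017)Q(Q2 2017) = 22×2 + 7×114 + 8×135 + 1×486 + 1×76 = 44 + 798 + 1080 + 486 + 76 = 2484
P = 2646 / 2484 × 100 = 106.5217
Fisher = √(L × P) = √(107.8958 × 106.5217) = 107.2066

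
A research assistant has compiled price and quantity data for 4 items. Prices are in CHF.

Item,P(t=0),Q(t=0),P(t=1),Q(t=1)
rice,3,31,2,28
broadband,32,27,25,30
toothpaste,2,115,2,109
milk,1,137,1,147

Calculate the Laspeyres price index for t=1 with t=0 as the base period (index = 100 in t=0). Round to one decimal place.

83.4

Laspeyres price index uses base-period quantities as weights.
ΣP(t=1)·Q(t=0) = 2×31 + 25×27 + 2×115 + 1×137 = 62 + 675 + 230 + 137 = 1104
ΣP(t=0)·Q(t=0) = 3×31 + 32×27 + 2×115 + 1×137 = 93 + 864 + 230 + 137 = 1324
Index = 1104 / 1324 × 100 = 83.3837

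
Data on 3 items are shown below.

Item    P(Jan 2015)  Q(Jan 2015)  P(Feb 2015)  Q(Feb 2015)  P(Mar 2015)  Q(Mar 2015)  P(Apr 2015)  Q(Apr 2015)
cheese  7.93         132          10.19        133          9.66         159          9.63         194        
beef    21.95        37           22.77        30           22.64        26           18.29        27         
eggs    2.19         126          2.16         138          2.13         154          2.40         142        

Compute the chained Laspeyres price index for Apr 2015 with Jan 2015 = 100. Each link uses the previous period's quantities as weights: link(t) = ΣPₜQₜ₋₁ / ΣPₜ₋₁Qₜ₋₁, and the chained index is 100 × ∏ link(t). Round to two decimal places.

107.88

Link Jan 2015→Feb 2015:
ΣP(Feb 2015)Q(Jan 2015) = 10.19×132 + 22.77×37 + 2.16×126 = 1345.08 + 842.49 + 272.16 = 2459.73
ΣP(Jan 2015)Q(Jan 2015) = 7.93×132 + 21.95×37 + 2.19×126 = 1046.76 + 812.15 + 275.94 = 2134.85
link = 2459.73/2134.85 = 1.152179
Link Feb 2015→Mar 2015:
ΣP(Mar 2015)Q(Feb 2015) = 9.66×133 + 22.64×30 + 2.13×138 = 1284.78 + 679.2 + 293.94 = 2257.92
ΣP(Feb 2015)Q(Feb 2015) = 10.19×133 + 22.77×30 + 2.16×138 = 1355.27 + 683.1 + 298.08 = 2336.45
link = 2257.92/2336.45 = 0.966389
Link Mar 2015→Apr 2015:
ΣP(Apr 2015)Q(Mar 2015) = 9.63×159 + 18.29×26 + 2.40×154 = 1531.17 + 475.54 + 369.6 = 2376.31
ΣP(Mar 2015)Q(Mar 2015) = 9.66×159 + 22.64×26 + 2.13×154 = 1535.94 + 588.64 + 328.02 = 2452.6
link = 2376.31/2452.6 = 0.968894
Chained index = 100 × 1.152179 × 0.966389 × 0.968894 = 107.8819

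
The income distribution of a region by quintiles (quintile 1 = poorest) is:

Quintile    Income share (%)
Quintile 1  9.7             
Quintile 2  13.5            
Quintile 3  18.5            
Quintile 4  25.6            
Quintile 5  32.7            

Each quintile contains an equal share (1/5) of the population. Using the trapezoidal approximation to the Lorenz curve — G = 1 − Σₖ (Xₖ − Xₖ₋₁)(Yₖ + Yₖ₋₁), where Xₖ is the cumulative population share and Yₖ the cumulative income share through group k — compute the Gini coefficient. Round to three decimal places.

Cumulative income shares Yₖ: 0.0970, 0.2320, 0.4170, 0.6730, 1.0000
Σ (Xₖ−Xₖ₋₁)(Yₖ+Yₖ₋₁) = (1/5)(0.0970+0.0000) + (1/5)(0.2320+0.0970) + (1/5)(0.4170+0.2320) + (1/5)(0.6730+0.4170) + (1/5)(1.0000+0.6730)
  = 0.0194 + 0.0658 + 0.1298 + 0.2180 + 0.3346 = 0.7676
G = 1 − 0.7676 = 0.2324

0.232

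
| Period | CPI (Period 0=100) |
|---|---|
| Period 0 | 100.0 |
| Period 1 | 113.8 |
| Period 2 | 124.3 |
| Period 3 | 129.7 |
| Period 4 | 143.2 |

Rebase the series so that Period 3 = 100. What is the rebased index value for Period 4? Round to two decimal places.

Rebased(Period 4) = 143.2 / 129.7 × 100 = 110.4086

110.41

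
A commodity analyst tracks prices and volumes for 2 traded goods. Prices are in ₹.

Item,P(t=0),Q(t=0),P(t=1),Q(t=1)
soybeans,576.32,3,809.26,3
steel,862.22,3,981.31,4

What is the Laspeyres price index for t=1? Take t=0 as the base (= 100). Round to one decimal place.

Laspeyres price index uses base-period quantities as weights.
ΣP(t=1)·Q(t=0) = 809.26×3 + 981.31×3 = 2427.78 + 2943.93 = 5371.71
ΣP(t=0)·Q(t=0) = 576.32×3 + 862.22×3 = 1728.96 + 2586.66 = 4315.62
Index = 5371.71 / 4315.62 × 100 = 124.4713

124.5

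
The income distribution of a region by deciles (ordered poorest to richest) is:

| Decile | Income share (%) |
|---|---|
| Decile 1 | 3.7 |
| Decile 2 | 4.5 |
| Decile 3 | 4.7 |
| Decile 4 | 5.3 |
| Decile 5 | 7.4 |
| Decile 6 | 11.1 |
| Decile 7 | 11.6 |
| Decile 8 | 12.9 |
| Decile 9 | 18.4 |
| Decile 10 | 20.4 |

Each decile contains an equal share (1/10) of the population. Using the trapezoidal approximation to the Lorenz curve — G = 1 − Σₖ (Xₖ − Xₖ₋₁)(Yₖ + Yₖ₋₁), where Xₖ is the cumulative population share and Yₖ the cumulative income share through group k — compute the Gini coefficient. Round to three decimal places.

0.311

Cumulative income shares Yₖ: 0.0370, 0.0820, 0.1290, 0.1820, 0.2560, 0.3670, 0.4830, 0.6120, 0.7960, 1.0000
Σ (Xₖ−Xₖ₋₁)(Yₖ+Yₖ₋₁) = (1/10)(0.0370+0.0000) + (1/10)(0.0820+0.0370) + (1/10)(0.1290+0.0820) + (1/10)(0.1820+0.1290) + (1/10)(0.2560+0.1820) + (1/10)(0.3670+0.2560) + (1/10)(0.4830+0.3670) + (1/10)(0.6120+0.4830) + (1/10)(0.7960+0.6120) + (1/10)(1.0000+0.7960)
  = 0.0037 + 0.0119 + 0.0211 + 0.0311 + 0.0438 + 0.0623 + 0.0850 + 0.1095 + 0.1408 + 0.1796 = 0.6888
G = 1 − 0.6888 = 0.3112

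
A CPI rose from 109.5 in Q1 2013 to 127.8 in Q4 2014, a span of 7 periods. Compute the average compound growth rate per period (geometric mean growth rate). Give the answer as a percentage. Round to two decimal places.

2.23%

Growth factor = (127.8/109.5)^(1/7) = (1.167123)^(1/7) = 1.022323
Growth rate = 1.022323 − 1 = 0.022323 = 2.2323%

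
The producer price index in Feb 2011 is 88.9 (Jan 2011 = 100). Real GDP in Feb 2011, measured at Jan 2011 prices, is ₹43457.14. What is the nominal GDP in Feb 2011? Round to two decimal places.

38633.40

Nominal = Real × (Index/100) = 43457.14 × (88.9/100)
        = 43457.14 × 0.889 = 38633.3975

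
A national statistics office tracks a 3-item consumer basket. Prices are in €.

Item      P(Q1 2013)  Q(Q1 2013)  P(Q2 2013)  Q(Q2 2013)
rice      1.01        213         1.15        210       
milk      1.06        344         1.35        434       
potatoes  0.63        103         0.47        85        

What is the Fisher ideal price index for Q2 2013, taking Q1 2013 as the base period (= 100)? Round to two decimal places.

118.53

Laspeyres component (base-period weights):
ΣP(Q2 2013)Q(Q1 2013) = 1.15×213 + 1.35×344 + 0.47×103 = 244.95 + 464.4 + 48.41 = 757.76
ΣP(Q1 2013)Q(Q1 2013) = 1.01×213 + 1.06×344 + 0.63×103 = 215.13 + 364.64 + 64.89 = 644.66
L = 757.76 / 644.66 × 100 = 117.5441
Paasche component (current-period weights):
ΣP(Q2 2013)Q(Q2 2013) = 1.15×210 + 1.35×434 + 0.47×85 = 241.5 + 585.9 + 39.95 = 867.35
ΣP(Q1 2013)Q(Q2 2013) = 1.01×210 + 1.06×434 + 0.63×85 = 212.1 + 460.04 + 53.55 = 725.69
P = 867.35 / 725.69 × 100 = 119.5207
Fisher = √(L × P) = √(117.5441 × 119.5207) = 118.5283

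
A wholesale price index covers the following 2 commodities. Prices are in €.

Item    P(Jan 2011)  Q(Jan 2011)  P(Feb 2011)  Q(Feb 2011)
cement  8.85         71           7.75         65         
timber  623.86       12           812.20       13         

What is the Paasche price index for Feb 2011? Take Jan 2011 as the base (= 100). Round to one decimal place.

127.4

Paasche price index uses current-period quantities as weights.
ΣP(Feb 2011)·Q(Feb 2011) = 7.75×65 + 812.20×13 = 503.75 + 10558.6 = 11062.35
ΣP(Jan 2011)·Q(Feb 2011) = 8.85×65 + 623.86×13 = 575.25 + 8110.18 = 8685.43
Index = 11062.35 / 8685.43 × 100 = 127.3668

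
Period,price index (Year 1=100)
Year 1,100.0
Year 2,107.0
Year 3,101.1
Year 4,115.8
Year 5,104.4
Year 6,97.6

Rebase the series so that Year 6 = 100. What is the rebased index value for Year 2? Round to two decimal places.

109.63

Rebased(Year 2) = 107.0 / 97.6 × 100 = 109.6311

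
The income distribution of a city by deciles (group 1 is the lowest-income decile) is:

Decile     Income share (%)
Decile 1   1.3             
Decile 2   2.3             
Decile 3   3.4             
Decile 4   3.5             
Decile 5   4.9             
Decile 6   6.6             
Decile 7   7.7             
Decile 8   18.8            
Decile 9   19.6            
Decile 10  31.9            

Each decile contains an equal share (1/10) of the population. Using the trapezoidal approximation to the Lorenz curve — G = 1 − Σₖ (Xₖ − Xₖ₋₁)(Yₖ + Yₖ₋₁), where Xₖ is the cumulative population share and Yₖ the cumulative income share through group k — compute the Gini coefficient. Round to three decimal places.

Cumulative income shares Yₖ: 0.0130, 0.0360, 0.0700, 0.1050, 0.1540, 0.2200, 0.2970, 0.4850, 0.6810, 1.0000
Σ (Xₖ−Xₖ₋₁)(Yₖ+Yₖ₋₁) = (1/10)(0.0130+0.0000) + (1/10)(0.0360+0.0130) + (1/10)(0.0700+0.0360) + (1/10)(0.1050+0.0700) + (1/10)(0.1540+0.1050) + (1/10)(0.2200+0.1540) + (1/10)(0.2970+0.2200) + (1/10)(0.4850+0.2970) + (1/10)(0.6810+0.4850) + (1/10)(1.0000+0.6810)
  = 0.0013 + 0.0049 + 0.0106 + 0.0175 + 0.0259 + 0.0374 + 0.0517 + 0.0782 + 0.1166 + 0.1681 = 0.5122
G = 1 − 0.5122 = 0.4878

0.488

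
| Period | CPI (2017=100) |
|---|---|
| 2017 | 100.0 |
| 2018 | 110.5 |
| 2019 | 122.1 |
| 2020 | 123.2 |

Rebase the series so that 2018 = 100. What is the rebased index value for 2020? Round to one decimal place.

111.5

Rebased(2020) = 123.2 / 110.5 × 100 = 111.4932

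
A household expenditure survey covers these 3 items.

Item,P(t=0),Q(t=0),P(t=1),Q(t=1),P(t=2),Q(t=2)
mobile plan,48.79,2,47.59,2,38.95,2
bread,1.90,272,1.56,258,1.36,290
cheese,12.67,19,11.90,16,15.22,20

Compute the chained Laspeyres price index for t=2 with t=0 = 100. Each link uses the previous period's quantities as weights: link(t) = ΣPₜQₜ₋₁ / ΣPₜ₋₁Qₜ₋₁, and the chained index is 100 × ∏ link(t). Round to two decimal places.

85.20

Link t=0→t=1:
ΣP(t=1)Q(t=0) = 47.59×2 + 1.56×272 + 11.90×19 = 95.18 + 424.32 + 226.1 = 745.6
ΣP(t=0)Q(t=0) = 48.79×2 + 1.90×272 + 12.67×19 = 97.58 + 516.8 + 240.73 = 855.11
link = 745.6/855.11 = 0.871935
Link t=1→t=2:
ΣP(t=2)Q(t=1) = 38.95×2 + 1.36×258 + 15.22×16 = 77.9 + 350.88 + 243.52 = 672.3
ΣP(t=1)Q(t=1) = 47.59×2 + 1.56×258 + 11.90×16 = 95.18 + 402.48 + 190.4 = 688.06
link = 672.3/688.06 = 0.977095
Chained index = 100 × 0.871935 × 0.977095 = 85.1963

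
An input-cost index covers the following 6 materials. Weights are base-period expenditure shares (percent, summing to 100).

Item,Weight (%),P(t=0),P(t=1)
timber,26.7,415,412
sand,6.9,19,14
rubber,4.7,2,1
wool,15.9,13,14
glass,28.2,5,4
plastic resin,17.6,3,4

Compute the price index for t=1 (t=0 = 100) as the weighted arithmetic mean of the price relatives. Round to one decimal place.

timber: 26.7 × (412/415) = 26.7 × 0.992771 = 26.5070
sand: 6.9 × (14/19) = 6.9 × 0.736842 = 5.0842
rubber: 4.7 × (1/2) = 4.7 × 0.500000 = 2.3500
wool: 15.9 × (14/13) = 15.9 × 1.076923 = 17.1231
glass: 28.2 × (4/5) = 28.2 × 0.800000 = 22.5600
plastic resin: 17.6 × (4/3) = 17.6 × 1.333333 = 23.4667
Index = Σ wᵢ·(p₁ᵢ/p₀ᵢ) = 26.5070 + 5.0842 + 2.3500 + 17.1231 + 22.5600 + 23.4667 = 97.0909

97.1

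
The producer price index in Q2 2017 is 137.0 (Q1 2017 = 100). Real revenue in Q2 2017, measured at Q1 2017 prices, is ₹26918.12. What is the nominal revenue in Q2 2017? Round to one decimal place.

36877.8

Nominal = Real × (Index/100) = 26918.12 × (137.0/100)
        = 26918.12 × 1.370 = 36877.8244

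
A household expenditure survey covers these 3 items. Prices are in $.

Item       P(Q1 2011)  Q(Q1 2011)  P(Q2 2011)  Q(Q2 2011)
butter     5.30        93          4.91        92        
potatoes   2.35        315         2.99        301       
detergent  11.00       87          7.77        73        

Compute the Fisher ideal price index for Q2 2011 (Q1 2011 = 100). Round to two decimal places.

Laspeyres component (base-period weights):
ΣP(Q2 2011)Q(Q1 2011) = 4.91×93 + 2.99×315 + 7.77×87 = 456.63 + 941.85 + 675.99 = 2074.47
ΣP(Q1 2011)Q(Q1 2011) = 5.30×93 + 2.35×315 + 11.00×87 = 492.9 + 740.25 + 957 = 2190.15
L = 2074.47 / 2190.15 × 100 = 94.7182
Paasche component (current-period weights):
ΣP(Q2 2011)Q(Q2 2011) = 4.91×92 + 2.99×301 + 7.77×73 = 451.72 + 899.99 + 567.21 = 1918.92
ΣP(Q1 2011)Q(Q2 2011) = 5.30×92 + 2.35×301 + 11.00×73 = 487.6 + 707.35 + 803 = 1997.95
P = 1918.92 / 1997.95 × 100 = 96.0444
Fisher = √(L × P) = √(94.7182 × 96.0444) = 95.3790

95.38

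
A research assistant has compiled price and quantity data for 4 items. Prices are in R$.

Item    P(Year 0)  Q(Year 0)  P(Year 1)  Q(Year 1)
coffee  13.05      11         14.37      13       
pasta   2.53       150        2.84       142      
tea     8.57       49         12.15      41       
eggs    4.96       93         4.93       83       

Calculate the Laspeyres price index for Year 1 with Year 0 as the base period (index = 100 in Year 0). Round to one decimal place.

116.6

Laspeyres price index uses base-period quantities as weights.
ΣP(Year 1)·Q(Year 0) = 14.37×11 + 2.84×150 + 12.15×49 + 4.93×93 = 158.07 + 426 + 595.35 + 458.49 = 1637.91
ΣP(Year 0)·Q(Year 0) = 13.05×11 + 2.53×150 + 8.57×49 + 4.96×93 = 143.55 + 379.5 + 419.93 + 461.28 = 1404.26
Index = 1637.91 / 1404.26 × 100 = 116.6387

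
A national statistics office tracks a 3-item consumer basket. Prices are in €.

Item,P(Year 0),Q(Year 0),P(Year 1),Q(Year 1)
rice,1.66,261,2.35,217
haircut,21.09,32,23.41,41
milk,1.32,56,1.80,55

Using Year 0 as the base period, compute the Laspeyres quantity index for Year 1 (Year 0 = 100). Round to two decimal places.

109.77

Laspeyres quantity index uses base-period prices as weights.
ΣP(Year 0)·Q(Year 1) = 1.66×217 + 21.09×41 + 1.32×55 = 360.22 + 864.69 + 72.6 = 1297.51
ΣP(Year 0)·Q(Year 0) = 1.66×261 + 21.09×32 + 1.32×56 = 433.26 + 674.88 + 73.92 = 1182.06
Index = 1297.51 / 1182.06 × 100 = 109.7668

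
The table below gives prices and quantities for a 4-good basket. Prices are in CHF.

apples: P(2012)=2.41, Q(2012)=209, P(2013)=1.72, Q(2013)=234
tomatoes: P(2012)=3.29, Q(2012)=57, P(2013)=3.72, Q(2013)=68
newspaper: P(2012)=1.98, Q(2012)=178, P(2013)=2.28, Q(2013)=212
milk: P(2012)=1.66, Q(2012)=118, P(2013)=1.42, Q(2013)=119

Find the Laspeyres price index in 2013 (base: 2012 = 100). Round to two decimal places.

92.37

Laspeyres price index uses base-period quantities as weights.
ΣP(2013)·Q(2012) = 1.72×209 + 3.72×57 + 2.28×178 + 1.42×118 = 359.48 + 212.04 + 405.84 + 167.56 = 1144.92
ΣP(2012)·Q(2012) = 2.41×209 + 3.29×57 + 1.98×178 + 1.66×118 = 503.69 + 187.53 + 352.44 + 195.88 = 1239.54
Index = 1144.92 / 1239.54 × 100 = 92.3665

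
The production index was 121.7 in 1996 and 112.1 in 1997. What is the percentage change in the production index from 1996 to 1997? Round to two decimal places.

Change = (112.1 − 121.7) / 121.7 × 100
       = -9.6 / 121.7 × 100 = -7.8882%

-7.89%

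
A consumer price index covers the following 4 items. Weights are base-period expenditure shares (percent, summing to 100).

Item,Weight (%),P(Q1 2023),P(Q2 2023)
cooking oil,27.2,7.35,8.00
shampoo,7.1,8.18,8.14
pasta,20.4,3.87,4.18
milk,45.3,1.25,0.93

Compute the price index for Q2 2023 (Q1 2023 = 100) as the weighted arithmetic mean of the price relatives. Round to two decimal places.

cooking oil: 27.2 × (8.00/7.35) = 27.2 × 1.088435 = 29.6054
shampoo: 7.1 × (8.14/8.18) = 7.1 × 0.995110 = 7.0653
pasta: 20.4 × (4.18/3.87) = 20.4 × 1.080103 = 22.0341
milk: 45.3 × (0.93/1.25) = 45.3 × 0.744000 = 33.7032
Index = Σ wᵢ·(p₁ᵢ/p₀ᵢ) = 29.6054 + 7.0653 + 22.0341 + 33.7032 = 92.4080

92.41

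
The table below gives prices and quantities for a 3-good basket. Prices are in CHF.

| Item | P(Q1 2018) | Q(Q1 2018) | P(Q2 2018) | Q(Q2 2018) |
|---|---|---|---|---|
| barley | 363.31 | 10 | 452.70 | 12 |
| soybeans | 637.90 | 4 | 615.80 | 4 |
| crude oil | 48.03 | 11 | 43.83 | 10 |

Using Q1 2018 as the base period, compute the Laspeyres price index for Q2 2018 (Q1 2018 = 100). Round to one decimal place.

Laspeyres price index uses base-period quantities as weights.
ΣP(Q2 2018)·Q(Q1 2018) = 452.70×10 + 615.80×4 + 43.83×11 = 4527 + 2463.2 + 482.13 = 7472.33
ΣP(Q1 2018)·Q(Q1 2018) = 363.31×10 + 637.90×4 + 48.03×11 = 3633.1 + 2551.6 + 528.33 = 6713.03
Index = 7472.33 / 6713.03 × 100 = 111.3108

111.3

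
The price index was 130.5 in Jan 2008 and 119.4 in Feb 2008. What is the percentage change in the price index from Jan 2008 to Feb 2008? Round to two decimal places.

-8.51%

Change = (119.4 − 130.5) / 130.5 × 100
       = -11.1 / 130.5 × 100 = -8.5057%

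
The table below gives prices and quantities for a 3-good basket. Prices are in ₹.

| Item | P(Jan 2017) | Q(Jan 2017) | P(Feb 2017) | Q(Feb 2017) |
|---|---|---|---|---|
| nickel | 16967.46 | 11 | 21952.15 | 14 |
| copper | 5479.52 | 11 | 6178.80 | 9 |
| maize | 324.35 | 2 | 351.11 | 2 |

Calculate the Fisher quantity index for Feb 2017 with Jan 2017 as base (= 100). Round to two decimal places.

Laspeyres component (base-period weights):
ΣP(Jan 2017)Q(Feb 2017) = 16967.46×14 + 5479.52×9 + 324.35×2 = 237544.44 + 49315.68 + 648.7 = 287508.82
ΣP(Jan 2017)Q(Jan 2017) = 16967.46×11 + 5479.52×11 + 324.35×2 = 186642.06 + 60274.72 + 648.7 = 247565.48
L = 287508.82 / 247565.48 × 100 = 116.1345
Paasche component (current-period weights):
ΣP(Feb 2017)Q(Feb 2017) = 21952.15×14 + 6178.80×9 + 351.11×2 = 307330.1 + 55609.2 + 702.22 = 363641.52
ΣP(Feb 2017)Q(Jan 2017) = 21952.15×11 + 6178.80×11 + 351.11×2 = 241473.65 + 67966.8 + 702.22 = 310142.67
P = 363641.52 / 310142.67 × 100 = 117.2498
Fisher = √(L × P) = √(116.1345 × 117.2498) = 116.6908

116.69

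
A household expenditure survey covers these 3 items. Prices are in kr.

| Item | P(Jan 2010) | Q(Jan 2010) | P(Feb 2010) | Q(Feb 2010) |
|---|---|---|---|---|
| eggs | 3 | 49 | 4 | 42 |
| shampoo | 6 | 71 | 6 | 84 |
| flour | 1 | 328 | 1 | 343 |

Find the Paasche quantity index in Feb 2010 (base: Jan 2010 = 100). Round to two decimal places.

Paasche quantity index uses current-period prices as weights.
ΣP(Feb 2010)·Q(Feb 2010) = 4×42 + 6×84 + 1×343 = 168 + 504 + 343 = 1015
ΣP(Feb 2010)·Q(Jan 2010) = 4×49 + 6×71 + 1×328 = 196 + 426 + 328 = 950
Index = 1015 / 950 × 100 = 106.8421

106.84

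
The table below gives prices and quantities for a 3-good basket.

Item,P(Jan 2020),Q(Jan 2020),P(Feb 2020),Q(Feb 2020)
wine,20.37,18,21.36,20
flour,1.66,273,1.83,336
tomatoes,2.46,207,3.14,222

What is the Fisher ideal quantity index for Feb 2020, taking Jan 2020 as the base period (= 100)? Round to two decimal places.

113.54

Laspeyres component (base-period weights):
ΣP(Jan 2020)Q(Feb 2020) = 20.37×20 + 1.66×336 + 2.46×222 = 407.4 + 557.76 + 546.12 = 1511.28
ΣP(Jan 2020)Q(Jan 2020) = 20.37×18 + 1.66×273 + 2.46×207 = 366.66 + 453.18 + 509.22 = 1329.06
L = 1511.28 / 1329.06 × 100 = 113.7104
Paasche component (current-period weights):
ΣP(Feb 2020)Q(Feb 2020) = 21.36×20 + 1.83×336 + 3.14×222 = 427.2 + 614.88 + 697.08 = 1739.16
ΣP(Feb 2020)Q(Jan 2020) = 21.36×18 + 1.83×273 + 3.14×207 = 384.48 + 499.59 + 649.98 = 1534.05
P = 1739.16 / 1534.05 × 100 = 113.3705
Fisher = √(L × P) = √(113.7104 × 113.3705) = 113.5403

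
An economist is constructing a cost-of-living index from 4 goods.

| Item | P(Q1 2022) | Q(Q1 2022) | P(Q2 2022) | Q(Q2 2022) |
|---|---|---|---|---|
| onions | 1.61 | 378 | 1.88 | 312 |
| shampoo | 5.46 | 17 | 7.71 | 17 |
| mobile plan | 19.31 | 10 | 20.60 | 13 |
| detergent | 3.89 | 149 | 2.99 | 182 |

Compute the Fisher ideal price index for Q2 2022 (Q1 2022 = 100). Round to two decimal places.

Laspeyres component (base-period weights):
ΣP(Q2 2022)Q(Q1 2022) = 1.88×378 + 7.71×17 + 20.60×10 + 2.99×149 = 710.64 + 131.07 + 206 + 445.51 = 1493.22
ΣP(Q1 2022)Q(Q1 2022) = 1.61×378 + 5.46×17 + 19.31×10 + 3.89×149 = 608.58 + 92.82 + 193.1 + 579.61 = 1474.11
L = 1493.22 / 1474.11 × 100 = 101.2964
Paasche component (current-period weights):
ΣP(Q2 2022)Q(Q2 2022) = 1.88×312 + 7.71×17 + 20.60×13 + 2.99×182 = 586.56 + 131.07 + 267.8 + 544.18 = 1529.61
ΣP(Q1 2022)Q(Q2 2022) = 1.61×312 + 5.46×17 + 19.31×13 + 3.89×182 = 502.32 + 92.82 + 251.03 + 707.98 = 1554.15
P = 1529.61 / 1554.15 × 100 = 98.4210
Fisher = √(L × P) = √(101.2964 × 98.4210) = 99.8483

99.85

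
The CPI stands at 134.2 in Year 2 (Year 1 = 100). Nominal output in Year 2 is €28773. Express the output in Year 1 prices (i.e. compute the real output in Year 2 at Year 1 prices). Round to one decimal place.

21440.4

Real = Nominal ÷ (Index/100) = 28773 ÷ (134.2/100)
     = 28773 ÷ 1.342 = 21440.3875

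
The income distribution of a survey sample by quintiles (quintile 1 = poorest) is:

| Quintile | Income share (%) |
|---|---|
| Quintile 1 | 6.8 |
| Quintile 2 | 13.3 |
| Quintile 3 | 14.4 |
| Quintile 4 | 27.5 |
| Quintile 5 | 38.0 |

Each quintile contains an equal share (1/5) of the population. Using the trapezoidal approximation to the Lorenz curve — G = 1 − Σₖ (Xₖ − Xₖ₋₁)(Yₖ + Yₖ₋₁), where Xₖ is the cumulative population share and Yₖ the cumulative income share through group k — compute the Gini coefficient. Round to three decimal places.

0.306

Cumulative income shares Yₖ: 0.0680, 0.2010, 0.3450, 0.6200, 1.0000
Σ (Xₖ−Xₖ₋₁)(Yₖ+Yₖ₋₁) = (1/5)(0.0680+0.0000) + (1/5)(0.2010+0.0680) + (1/5)(0.3450+0.2010) + (1/5)(0.6200+0.3450) + (1/5)(1.0000+0.6200)
  = 0.0136 + 0.0538 + 0.1092 + 0.1930 + 0.3240 = 0.6936
G = 1 − 0.6936 = 0.3064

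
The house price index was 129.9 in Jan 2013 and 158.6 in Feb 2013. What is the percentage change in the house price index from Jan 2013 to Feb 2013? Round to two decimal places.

Change = (158.6 − 129.9) / 129.9 × 100
       = 28.7 / 129.9 × 100 = 22.0939%

22.09%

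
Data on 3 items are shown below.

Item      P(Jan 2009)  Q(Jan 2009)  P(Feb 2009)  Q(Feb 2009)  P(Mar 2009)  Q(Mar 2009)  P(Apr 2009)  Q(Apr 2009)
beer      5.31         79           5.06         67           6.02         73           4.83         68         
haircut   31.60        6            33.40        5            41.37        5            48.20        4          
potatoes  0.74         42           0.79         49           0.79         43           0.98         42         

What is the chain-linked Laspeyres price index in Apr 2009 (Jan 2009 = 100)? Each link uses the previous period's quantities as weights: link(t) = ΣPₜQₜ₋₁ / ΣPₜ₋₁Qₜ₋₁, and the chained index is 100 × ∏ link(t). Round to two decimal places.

110.13

Link Jan 2009→Feb 2009:
ΣP(Feb 2009)Q(Jan 2009) = 5.06×79 + 33.40×6 + 0.79×42 = 399.74 + 200.4 + 33.18 = 633.32
ΣP(Jan 2009)Q(Jan 2009) = 5.31×79 + 31.60×6 + 0.74×42 = 419.49 + 189.6 + 31.08 = 640.17
link = 633.32/640.17 = 0.989300
Link Feb 2009→Mar 2009:
ΣP(Mar 2009)Q(Feb 2009) = 6.02×67 + 41.37×5 + 0.79×49 = 403.34 + 206.85 + 38.71 = 648.9
ΣP(Feb 2009)Q(Feb 2009) = 5.06×67 + 33.40×5 + 0.79×49 = 339.02 + 167 + 38.71 = 544.73
link = 648.9/544.73 = 1.191232
Link Mar 2009→Apr 2009:
ΣP(Apr 2009)Q(Mar 2009) = 4.83×73 + 48.20×5 + 0.98×43 = 352.59 + 241 + 42.14 = 635.73
ΣP(Mar 2009)Q(Mar 2009) = 6.02×73 + 41.37×5 + 0.79×43 = 439.46 + 206.85 + 33.97 = 680.28
link = 635.73/680.28 = 0.934512
Chained index = 100 × 0.989300 × 1.191232 × 0.934512 = 110.1309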